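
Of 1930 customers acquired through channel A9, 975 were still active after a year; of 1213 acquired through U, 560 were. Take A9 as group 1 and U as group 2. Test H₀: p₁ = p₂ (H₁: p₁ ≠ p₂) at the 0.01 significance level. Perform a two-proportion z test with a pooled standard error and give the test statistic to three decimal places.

z = 2.376

p̂₁ = 975/1930 ≈ 0.505181, p̂₂ = 560/1213 ≈ 0.461665.
Pooled p̂ = (975+560)/(1930+1213) = 1535/3143 = 0.488387.
SE = √(p̂(1−p̂)(1/n₁+1/n₂)) = √(0.488387·0.511613·0.00134254) = √(0.000335453) = 0.018315.
z = (0.505181 − 0.461665)/0.018315 = 0.043516/0.018315 = 2.376.
Two-sided p-value ≈ 2·Φ(−2.376) = 0.0175. With α = 0.01, fail to reject H₀.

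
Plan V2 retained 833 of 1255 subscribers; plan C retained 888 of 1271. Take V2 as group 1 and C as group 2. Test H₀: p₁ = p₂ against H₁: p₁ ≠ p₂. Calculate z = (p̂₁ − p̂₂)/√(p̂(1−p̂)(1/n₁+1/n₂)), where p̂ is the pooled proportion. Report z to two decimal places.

p̂₁ = 833/1255 ≈ 0.66375, p̂₂ = 888/1271 ≈ 0.69866.
Pooled p̂ = (833+888)/(1255+1271) = 1721/2526 = 0.68131.
SE = √(p̂(1−p̂)(1/n₁+1/n₂)) = √(0.68131·0.31869·0.00158359) = √(0.000343838) = 0.01854.
z = (0.66375 − 0.69866)/0.01854 = -0.03491/0.01854 = -1.88.
Two-sided p-value ≈ 2·Φ(−1.883) = 0.0597.

z = -1.88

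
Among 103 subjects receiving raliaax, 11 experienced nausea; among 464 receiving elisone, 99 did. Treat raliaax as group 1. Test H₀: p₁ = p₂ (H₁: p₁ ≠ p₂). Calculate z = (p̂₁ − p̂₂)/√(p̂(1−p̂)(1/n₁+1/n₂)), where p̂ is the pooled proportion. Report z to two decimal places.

p̂₁ = 11/103 = 0.1068, p̂₂ = 99/464 = 0.2134.
Pooled p̂ = (11+99)/(103+464) = 110/567 = 0.1940.
SE = √(p̂(1−p̂)(1/n₁+1/n₂)) = √(0.1940·0.8060·0.0118639) = √(0.00185511) = 0.0431.
z = (0.1068 − 0.2134)/0.0431 = -0.1066/0.0431 = -2.47.
Two-sided p-value ≈ 2·Φ(−2.474) = 0.0134.

z = -2.47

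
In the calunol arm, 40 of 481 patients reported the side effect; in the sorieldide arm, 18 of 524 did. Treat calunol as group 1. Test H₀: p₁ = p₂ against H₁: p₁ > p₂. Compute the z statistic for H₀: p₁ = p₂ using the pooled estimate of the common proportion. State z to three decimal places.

z = 3.315

p̂₁ = 40/481 = 0.083160, p̂₂ = 18/524 = 0.034351.
Pooled p̂ = (40+18)/(481+524) = 58/1005 = 0.057711.
SE = √(0.0543808 × 0.0039874) = 0.014725.
z = (0.083160 − 0.034351)/0.014725 = 0.048809/0.014725 = 3.315.
p-value = P(Z > 3.315) ≈ 0.0005.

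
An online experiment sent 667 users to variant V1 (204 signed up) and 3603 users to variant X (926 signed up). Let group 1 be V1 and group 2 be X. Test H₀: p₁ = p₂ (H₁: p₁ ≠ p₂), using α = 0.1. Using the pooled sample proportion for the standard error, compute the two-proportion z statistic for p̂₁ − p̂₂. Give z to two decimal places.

p̂₁ = 204/667 ≈ 0.30585, p̂₂ = 926/3603 ≈ 0.25701.
Pooled p̂ = (204+926)/(667+3603) = 1130/4270 = 0.26464.
SE = √(0.194604 × 0.0017768) = 0.01859.
z = (0.30585 − 0.25701)/0.01859 = 0.04884/0.01859 = 2.63.
Two-sided p-value ≈ 2·Φ(−2.626) = 0.0086. With α = 0.1, reject H₀.

z = 2.63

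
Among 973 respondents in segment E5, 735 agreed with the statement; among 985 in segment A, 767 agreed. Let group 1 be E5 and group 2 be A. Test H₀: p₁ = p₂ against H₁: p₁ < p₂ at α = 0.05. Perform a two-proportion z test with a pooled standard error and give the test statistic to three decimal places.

p̂₁ = 735/973 = 0.75540, p̂₂ = 767/985 = 0.77868.
Pooled p̂ = (735+767)/(973+985) = 1502/1958 = 0.76711.
SE = √(p̂(1−p̂)(1/n₁+1/n₂)) = √(0.76711·0.23289·0.00204298) = √(0.000364983) = 0.01910.
z = (0.75540 − 0.77868)/0.01910 = -0.02328/0.01910 = -1.219.
p-value = P(Z < -1.219) ≈ 0.1115. With α = 0.05, fail to reject H₀.

z = -1.219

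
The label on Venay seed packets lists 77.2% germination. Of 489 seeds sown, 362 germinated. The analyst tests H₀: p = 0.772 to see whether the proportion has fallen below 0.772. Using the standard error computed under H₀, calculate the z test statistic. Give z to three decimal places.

z = -1.672

p̂ = 362/489 ≈ 0.74029.
Standard error under H₀: √(0.772×0.228/489) = 0.01897.
z = (0.74029 − 0.772)/0.01897 = -0.03171/0.01897 = -1.672.
p-value = P(Z < -1.672) ≈ 0.0473.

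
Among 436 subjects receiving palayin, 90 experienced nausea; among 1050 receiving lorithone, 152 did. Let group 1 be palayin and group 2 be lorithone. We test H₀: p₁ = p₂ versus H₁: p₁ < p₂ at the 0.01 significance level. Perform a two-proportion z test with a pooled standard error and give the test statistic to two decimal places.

p̂₁ = 90/436 ≈ 0.2064, p̂₂ = 152/1050 ≈ 0.1448.
Pooled p̂ = (90+152)/(436+1050) = 242/1486 = 0.1629.
SE = √(0.136332 × 0.00324596) = 0.0210.
z = (0.2064 − 0.1448)/0.0210 = 0.0616/0.0210 = 2.93.
p-value = P(Z < 2.931) ≈ 0.9983; since p > α = 0.01, fail to reject H₀.

z = 2.93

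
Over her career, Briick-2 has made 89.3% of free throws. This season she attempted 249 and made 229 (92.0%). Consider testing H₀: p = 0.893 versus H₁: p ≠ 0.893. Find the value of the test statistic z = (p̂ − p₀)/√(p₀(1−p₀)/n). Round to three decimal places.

p̂ = 229/249 ≈ 0.91968.
Under H₀, SE = √(0.893·0.107/249) = √(0.000383739) = 0.01959.
z = (0.91968 − 0.893)/0.01959 = 0.02668/0.01959 = 1.362.

z = 1.362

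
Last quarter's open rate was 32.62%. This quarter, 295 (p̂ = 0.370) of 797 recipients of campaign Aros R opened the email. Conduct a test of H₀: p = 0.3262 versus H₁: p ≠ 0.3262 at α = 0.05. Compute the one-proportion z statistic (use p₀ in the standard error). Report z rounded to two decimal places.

p̂ = 295/797 ≈ 0.37014.
Under H₀, SE = √(0.3262·0.6738/797) = √(0.000275776) = 0.01661.
z = (0.37014 − 0.3262)/0.01661 = 0.04394/0.01661 = 2.65.
p-value = 2·P(Z > 2.646) ≈ 0.0081; since p < α = 0.05, reject H₀.

z = 2.65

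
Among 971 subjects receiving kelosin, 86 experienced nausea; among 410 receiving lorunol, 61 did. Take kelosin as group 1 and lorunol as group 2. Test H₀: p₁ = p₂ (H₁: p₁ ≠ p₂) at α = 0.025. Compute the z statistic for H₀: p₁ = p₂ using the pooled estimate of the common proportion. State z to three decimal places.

p̂₁ = 86/971 = 0.088568, p̂₂ = 61/410 = 0.148780.
Pooled p̂ = (86+61)/(971+410) = 147/1381 = 0.106445.
SE = √(0.0951142 × 0.00346889) = 0.018164.
z = (0.088568 − 0.148780)/0.018164 = -0.060212/0.018164 = -3.315.
Two-sided p-value ≈ 2·Φ(−3.315) = 0.0009. With α = 0.025, reject H₀.

z = -3.315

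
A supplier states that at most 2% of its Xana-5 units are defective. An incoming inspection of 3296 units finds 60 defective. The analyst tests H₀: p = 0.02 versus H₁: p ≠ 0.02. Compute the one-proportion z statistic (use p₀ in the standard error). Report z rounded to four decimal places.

z = -0.7365

p̂ = 60/3296 = 0.0182039.
Standard error under H₀: √(0.02×0.98/3296) = 0.0024386.
z = (0.0182039 − 0.02)/0.0024386 = -0.0017961/0.0024386 = -0.7365.
p-value = 2·P(Z > 0.737) ≈ 0.4614.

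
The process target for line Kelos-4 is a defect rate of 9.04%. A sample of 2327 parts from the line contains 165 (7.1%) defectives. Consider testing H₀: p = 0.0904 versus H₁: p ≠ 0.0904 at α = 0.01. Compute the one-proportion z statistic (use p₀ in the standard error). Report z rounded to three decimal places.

p̂ = 165/2327 ≈ 0.070907.
Standard error under H₀: √(0.0904×0.9096/2327) = 0.005944.
z = (0.070907 − 0.0904)/0.005944 = -0.019493/0.005944 = -3.279.
p-value = 2·P(Z > 3.279) ≈ 0.0010. With α = 0.01, reject H₀.

z = -3.279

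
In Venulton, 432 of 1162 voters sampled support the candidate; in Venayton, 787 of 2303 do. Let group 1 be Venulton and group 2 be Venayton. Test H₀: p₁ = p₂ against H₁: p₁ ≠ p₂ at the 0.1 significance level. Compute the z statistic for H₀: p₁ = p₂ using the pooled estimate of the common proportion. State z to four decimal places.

z = 1.7485

p̂₁ = 432/1162 ≈ 0.371773, p̂₂ = 787/2303 ≈ 0.341728.
Pooled p̂ = (432+787)/(1162+2303) = 1219/3465 = 0.351804.
SE = √(p̂(1−p̂)(1/n₁+1/n₂)) = √(0.351804·0.648196·0.0012948) = √(0.000295264) = 0.017183.
z = (0.371773 − 0.341728)/0.017183 = 0.030045/0.017183 = 1.7485.
p-value = 2·P(Z > 1.748) ≈ 0.0804; since p < α = 0.1, reject H₀.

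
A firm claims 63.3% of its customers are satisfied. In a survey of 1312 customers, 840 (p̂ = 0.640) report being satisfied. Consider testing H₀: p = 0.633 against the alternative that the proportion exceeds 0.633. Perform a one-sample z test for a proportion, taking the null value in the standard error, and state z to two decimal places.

p̂ = 840/1312 = 0.6402.
SE = √(p₀(1−p₀)/n) = √(0.23231/1312) = 0.0133.
z = (0.6402 − 0.633)/0.0133 = 0.0072/0.0133 = 0.54.

z = 0.54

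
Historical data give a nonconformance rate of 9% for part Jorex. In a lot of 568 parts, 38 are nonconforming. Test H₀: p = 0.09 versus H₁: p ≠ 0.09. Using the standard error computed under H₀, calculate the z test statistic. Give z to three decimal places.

z = -1.924

p̂ = 38/568 ≈ 0.066901.
SE = √(p₀(1−p₀)/n) = √(0.0819/568) = 0.012008.
z = (0.066901 − 0.09)/0.012008 = -0.023099/0.012008 = -1.924.
p-value = 2·P(Z > 1.924) ≈ 0.0544.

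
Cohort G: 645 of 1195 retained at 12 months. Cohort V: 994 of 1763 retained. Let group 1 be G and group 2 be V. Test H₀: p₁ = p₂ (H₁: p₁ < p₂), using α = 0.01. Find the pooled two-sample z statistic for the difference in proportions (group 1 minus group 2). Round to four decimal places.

p̂₁ = 645/1195 = 0.5397490, p̂₂ = 994/1763 = 0.5638117.
Pooled p̂ = (645+994)/(1195+1763) = 1639/2958 = 0.5540906.
SE = √(0.247074 × 0.00140404) = 0.0186253.
z = (0.5397490 − 0.5638117)/0.0186253 = -0.0240627/0.0186253 = -1.2919.
p-value = P(Z < -1.292) ≈ 0.0982, so at α = 0.01 we fail to reject H₀.

z = -1.2919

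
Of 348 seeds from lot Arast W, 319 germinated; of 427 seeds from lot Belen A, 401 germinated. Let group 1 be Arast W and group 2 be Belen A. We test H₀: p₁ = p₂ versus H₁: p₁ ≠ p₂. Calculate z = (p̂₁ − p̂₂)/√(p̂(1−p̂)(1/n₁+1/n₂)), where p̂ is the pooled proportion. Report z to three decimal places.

p̂₁ = 319/348 = 0.91667, p̂₂ = 401/427 = 0.93911.
Pooled p̂ = (319+401)/(348+427) = 720/775 = 0.92903.
SE = √(p̂(1−p̂)(1/n₁+1/n₂)) = √(0.92903·0.07097·0.00521548) = √(0.000343864) = 0.01854.
z = (0.91667 − 0.93911)/0.01854 = -0.02244/0.01854 = -1.210.

z = -1.210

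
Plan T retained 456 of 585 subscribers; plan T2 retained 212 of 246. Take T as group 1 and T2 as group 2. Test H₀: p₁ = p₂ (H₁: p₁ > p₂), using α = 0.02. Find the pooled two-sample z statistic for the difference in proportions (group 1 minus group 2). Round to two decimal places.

z = -2.73

p̂₁ = 456/585 ≈ 0.7795, p̂₂ = 212/246 ≈ 0.8618.
Pooled p̂ = (456+212)/(585+246) = 668/831 = 0.8039.
SE = √(0.157675 × 0.00577444) = 0.0302.
z = (0.7795 − 0.8618)/0.0302 = -0.0823/0.0302 = -2.73.
p-value = P(Z > -2.728) ≈ 0.9968. With α = 0.02, fail to reject H₀.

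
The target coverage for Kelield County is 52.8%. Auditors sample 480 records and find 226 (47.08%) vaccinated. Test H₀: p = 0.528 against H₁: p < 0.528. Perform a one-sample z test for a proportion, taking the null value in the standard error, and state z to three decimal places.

p̂ = 226/480 = 0.47083.
SE = √(p₀(1−p₀)/n) = √(0.24922/480) = 0.02279.
z = (0.47083 − 0.528)/0.02279 = -0.05717/0.02279 = -2.509.

z = -2.509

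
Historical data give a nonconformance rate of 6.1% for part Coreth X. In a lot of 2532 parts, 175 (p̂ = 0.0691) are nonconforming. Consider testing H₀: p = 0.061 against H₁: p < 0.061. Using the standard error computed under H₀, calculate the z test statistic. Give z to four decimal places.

z = 1.7062

p̂ = 175/2532 = 0.0691153.
Standard error under H₀: √(0.061×0.939/2532) = 0.0047563.
z = (0.0691153 − 0.061)/0.0047563 = 0.0081153/0.0047563 = 1.7062.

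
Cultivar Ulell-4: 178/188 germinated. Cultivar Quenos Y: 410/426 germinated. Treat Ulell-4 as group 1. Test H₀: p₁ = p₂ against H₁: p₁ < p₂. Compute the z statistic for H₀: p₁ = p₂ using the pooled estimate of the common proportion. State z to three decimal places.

z = -0.887

p̂₁ = 178/188 = 0.94681, p̂₂ = 410/426 = 0.96244.
Pooled p̂ = (178+410)/(188+426) = 588/614 = 0.95765.
SE = √(0.0405522 × 0.00766657) = 0.01763.
z = (0.94681 − 0.96244)/0.01763 = -0.01563/0.01763 = -0.887.
p-value = P(Z < -0.887) ≈ 0.1876.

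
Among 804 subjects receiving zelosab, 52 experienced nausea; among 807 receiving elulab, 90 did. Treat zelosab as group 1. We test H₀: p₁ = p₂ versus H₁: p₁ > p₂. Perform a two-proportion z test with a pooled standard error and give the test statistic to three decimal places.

p̂₁ = 52/804 = 0.064677, p̂₂ = 90/807 = 0.111524.
Pooled p̂ = (52+90)/(804+807) = 142/1611 = 0.088144.
SE = √(0.0803746 × 0.00248294) = 0.014127.
z = (0.064677 − 0.111524)/0.014127 = -0.046847/0.014127 = -3.316.
p-value = P(Z > -3.316) ≈ 0.9995.

z = -3.316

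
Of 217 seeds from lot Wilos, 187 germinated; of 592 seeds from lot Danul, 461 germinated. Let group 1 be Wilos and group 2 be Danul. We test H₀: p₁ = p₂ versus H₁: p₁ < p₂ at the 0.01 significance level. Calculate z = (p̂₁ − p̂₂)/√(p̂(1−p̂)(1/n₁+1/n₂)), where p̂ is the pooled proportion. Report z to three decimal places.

z = 2.621

p̂₁ = 187/217 ≈ 0.86175, p̂₂ = 461/592 ≈ 0.77872.
Pooled p̂ = (187+461)/(217+592) = 648/809 = 0.80099.
SE = √(p̂(1−p̂)(1/n₁+1/n₂)) = √(0.80099·0.19901·0.00629748) = √(0.00100385) = 0.03168.
z = (0.86175 − 0.77872)/0.03168 = 0.08303/0.03168 = 2.621.
p-value = P(Z < 2.621) ≈ 0.9956. With α = 0.01, fail to reject H₀.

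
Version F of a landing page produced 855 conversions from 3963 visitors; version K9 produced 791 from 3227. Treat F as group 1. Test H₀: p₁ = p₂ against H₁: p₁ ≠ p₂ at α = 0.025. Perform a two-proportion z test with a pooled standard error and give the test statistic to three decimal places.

p̂₁ = 855/3963 ≈ 0.21575, p̂₂ = 791/3227 ≈ 0.24512.
Pooled p̂ = (855+791)/(3963+3227) = 1646/7190 = 0.22893.
SE = √(p̂(1−p̂)(1/n₁+1/n₂)) = √(0.22893·0.77107·0.000562219) = √(9.92433e-05) = 0.00996.
z = (0.21575 − 0.24512)/0.00996 = -0.02937/0.00996 = -2.949.
Two-sided p-value ≈ 2·Φ(−2.949) = 0.0032, so at α = 0.025 we reject H₀.

z = -2.949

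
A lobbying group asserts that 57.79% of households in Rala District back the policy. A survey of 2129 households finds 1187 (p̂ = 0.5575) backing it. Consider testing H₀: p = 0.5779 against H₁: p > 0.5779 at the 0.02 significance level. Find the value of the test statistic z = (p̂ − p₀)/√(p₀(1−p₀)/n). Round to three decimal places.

z = -1.902

p̂ = 1187/2129 ≈ 0.557539.
Under H₀, SE = √(0.5779·0.4221/2129) = √(0.000114576) = 0.010704.
z = (0.557539 − 0.5779)/0.010704 = -0.020361/0.010704 = -1.902.
p-value = P(Z > -1.902) ≈ 0.9714, so at α = 0.02 we fail to reject H₀.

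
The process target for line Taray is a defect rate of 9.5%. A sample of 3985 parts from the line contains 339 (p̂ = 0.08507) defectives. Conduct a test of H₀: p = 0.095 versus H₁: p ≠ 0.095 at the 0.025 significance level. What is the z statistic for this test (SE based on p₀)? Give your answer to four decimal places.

p̂ = 339/3985 ≈ 0.08506901.
Standard error under H₀: √(0.095×0.905/3985) = 0.00464485.
z = (0.08506901 − 0.095)/0.00464485 = -0.00993099/0.00464485 = -2.1381.
p-value = 2·P(Z > 2.138) ≈ 0.0325, so at α = 0.025 we fail to reject H₀.

z = -2.1381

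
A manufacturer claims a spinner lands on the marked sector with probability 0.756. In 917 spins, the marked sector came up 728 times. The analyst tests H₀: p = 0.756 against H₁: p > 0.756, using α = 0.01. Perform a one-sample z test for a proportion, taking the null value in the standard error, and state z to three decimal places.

z = 2.672

p̂ = 728/917 = 0.79389.
Standard error under H₀: √(0.756×0.244/917) = 0.01418.
z = (0.79389 − 0.756)/0.01418 = 0.03789/0.01418 = 2.672.
p-value = P(Z > 2.672) ≈ 0.0038. With α = 0.01, reject H₀.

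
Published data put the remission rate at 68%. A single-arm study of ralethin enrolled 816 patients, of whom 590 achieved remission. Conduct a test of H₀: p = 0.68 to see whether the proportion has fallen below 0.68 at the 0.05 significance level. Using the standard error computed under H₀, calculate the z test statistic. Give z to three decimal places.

p̂ = 590/816 ≈ 0.72304.
Under H₀, SE = √(0.68·0.32/816) = √(0.000266667) = 0.01633.
z = (0.72304 − 0.68)/0.01633 = 0.04304/0.01633 = 2.636.
p-value = P(Z < 2.636) ≈ 0.9958, so at α = 0.05 we fail to reject H₀.

z = 2.636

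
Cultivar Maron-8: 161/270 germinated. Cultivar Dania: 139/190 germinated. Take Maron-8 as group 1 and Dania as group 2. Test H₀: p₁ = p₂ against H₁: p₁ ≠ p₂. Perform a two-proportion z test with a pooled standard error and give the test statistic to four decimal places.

p̂₁ = 161/270 = 0.596296, p̂₂ = 139/190 = 0.731579.
Pooled p̂ = (161+139)/(270+190) = 300/460 = 0.652174.
SE = √(p̂(1−p̂)(1/n₁+1/n₂)) = √(0.652174·0.347826·0.00896686) = √(0.00203407) = 0.045101.
z = (0.596296 − 0.731579)/0.045101 = -0.135283/0.045101 = -2.9996.

z = -2.9996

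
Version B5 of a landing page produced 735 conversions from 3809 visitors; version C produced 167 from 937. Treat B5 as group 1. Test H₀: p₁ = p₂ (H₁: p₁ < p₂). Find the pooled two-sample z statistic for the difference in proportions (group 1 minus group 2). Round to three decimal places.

z = 1.030

p̂₁ = 735/3809 ≈ 0.192964, p̂₂ = 167/937 ≈ 0.178228.
Pooled p̂ = (735+167)/(3809+937) = 902/4746 = 0.190055.
SE = √(0.153934 × 0.00132977) = 0.014307.
z = (0.192964 − 0.178228)/0.014307 = 0.014736/0.014307 = 1.030.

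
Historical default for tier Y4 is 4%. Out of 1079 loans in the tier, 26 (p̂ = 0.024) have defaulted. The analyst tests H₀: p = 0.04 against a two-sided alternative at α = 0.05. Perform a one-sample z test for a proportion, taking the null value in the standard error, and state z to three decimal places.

p̂ = 26/1079 = 0.024096.
SE = √(p₀(1−p₀)/n) = √(0.0384/1079) = 0.005966.
z = (0.024096 − 0.04)/0.005966 = -0.015904/0.005966 = -2.666.
p-value = 2·P(Z > 2.666) ≈ 0.0077, so at α = 0.05 we reject H₀.

z = -2.666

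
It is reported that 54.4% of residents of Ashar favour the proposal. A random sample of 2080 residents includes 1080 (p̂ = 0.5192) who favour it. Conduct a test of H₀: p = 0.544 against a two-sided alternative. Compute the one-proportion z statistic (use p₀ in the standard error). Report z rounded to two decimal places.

p̂ = 1080/2080 = 0.51923.
SE = √(p₀(1−p₀)/n) = √(0.24806/2080) = 0.01092.
z = (0.51923 − 0.544)/0.01092 = -0.02477/0.01092 = -2.27.
Two-sided p-value ≈ 2·Φ(−2.268) = 0.0233.

z = -2.27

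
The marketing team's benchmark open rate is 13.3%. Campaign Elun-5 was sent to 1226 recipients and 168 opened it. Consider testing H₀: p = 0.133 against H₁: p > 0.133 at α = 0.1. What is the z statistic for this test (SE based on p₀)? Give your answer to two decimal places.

z = 0.42

p̂ = 168/1226 = 0.13703.
SE = √(p₀(1−p₀)/n) = √(0.11531/1226) = 0.00970.
z = (0.13703 − 0.133)/0.00970 = 0.00403/0.00970 = 0.42.
p-value = P(Z > 0.416) ≈ 0.3388, so at α = 0.1 we fail to reject H₀.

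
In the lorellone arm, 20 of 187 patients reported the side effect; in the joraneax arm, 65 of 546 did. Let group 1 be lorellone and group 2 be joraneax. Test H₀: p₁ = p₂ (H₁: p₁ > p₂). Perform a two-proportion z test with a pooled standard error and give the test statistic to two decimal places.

z = -0.45

p̂₁ = 20/187 ≈ 0.10695, p̂₂ = 65/546 ≈ 0.11905.
Pooled p̂ = (20+65)/(187+546) = 85/733 = 0.11596.
SE = √(0.102515 × 0.0071791) = 0.02713.
z = (0.10695 − 0.11905)/0.02713 = -0.01210/0.02713 = -0.45.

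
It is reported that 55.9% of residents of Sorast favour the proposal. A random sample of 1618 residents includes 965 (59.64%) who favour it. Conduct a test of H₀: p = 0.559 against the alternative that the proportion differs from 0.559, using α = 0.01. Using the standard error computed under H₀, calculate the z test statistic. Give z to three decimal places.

z = 3.031

p̂ = 965/1618 = 0.596415.
SE = √(p₀(1−p₀)/n) = √(0.24652/1618) = 0.012343.
z = (0.596415 − 0.559)/0.012343 = 0.037415/0.012343 = 3.031.
p-value = 2·P(Z > 3.031) ≈ 0.0024, so at α = 0.01 we reject H₀.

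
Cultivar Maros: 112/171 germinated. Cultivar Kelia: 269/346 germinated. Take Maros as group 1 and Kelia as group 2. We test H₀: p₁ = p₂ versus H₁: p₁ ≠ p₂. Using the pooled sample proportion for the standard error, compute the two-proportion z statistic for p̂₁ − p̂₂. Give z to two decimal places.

z = -2.98

p̂₁ = 112/171 ≈ 0.65497, p̂₂ = 269/346 ≈ 0.77746.
Pooled p̂ = (112+269)/(171+346) = 381/517 = 0.73694.
SE = √(p̂(1−p̂)(1/n₁+1/n₂)) = √(0.73694·0.26306·0.00873813) = √(0.00169395) = 0.04116.
z = (0.65497 − 0.77746)/0.04116 = -0.12249/0.04116 = -2.98.
p-value = 2·P(Z > 2.976) ≈ 0.0029.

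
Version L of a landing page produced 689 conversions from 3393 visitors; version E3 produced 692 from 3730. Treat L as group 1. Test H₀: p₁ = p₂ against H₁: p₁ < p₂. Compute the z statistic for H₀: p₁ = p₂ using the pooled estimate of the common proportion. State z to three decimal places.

z = 1.870

p̂₁ = 689/3393 ≈ 0.203065, p̂₂ = 692/3730 ≈ 0.185523.
Pooled p̂ = (689+692)/(3393+3730) = 1381/7123 = 0.193879.
SE = √(0.15629 × 0.000562821) = 0.009379.
z = (0.203065 − 0.185523)/0.009379 = 0.017542/0.009379 = 1.870.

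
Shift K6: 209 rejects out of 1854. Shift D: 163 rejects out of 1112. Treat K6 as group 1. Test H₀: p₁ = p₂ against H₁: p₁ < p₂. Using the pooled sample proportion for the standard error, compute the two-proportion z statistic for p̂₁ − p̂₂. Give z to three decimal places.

z = -2.695

p̂₁ = 209/1854 = 0.11273, p̂₂ = 163/1112 = 0.14658.
Pooled p̂ = (209+163)/(1854+1112) = 372/2966 = 0.12542.
SE = √(p̂(1−p̂)(1/n₁+1/n₂)) = √(0.12542·0.87458·0.00143865) = √(0.000157807) = 0.01256.
z = (0.11273 − 0.14658)/0.01256 = -0.03385/0.01256 = -2.695.
p-value = P(Z < -2.695) ≈ 0.0035.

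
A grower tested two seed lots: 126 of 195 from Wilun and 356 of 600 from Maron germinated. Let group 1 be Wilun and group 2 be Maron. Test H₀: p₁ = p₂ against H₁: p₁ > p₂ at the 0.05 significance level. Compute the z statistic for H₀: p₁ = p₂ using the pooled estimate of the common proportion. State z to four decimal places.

z = 1.3115

p̂₁ = 126/195 = 0.6461538, p̂₂ = 356/600 = 0.5933333.
Pooled p̂ = (126+356)/(195+600) = 482/795 = 0.6062893.
SE = √(p̂(1−p̂)(1/n₁+1/n₂)) = √(0.6062893·0.3937107·0.00679487) = √(0.00162195) = 0.0402735.
z = (0.6461538 − 0.5933333)/0.0402735 = 0.0528205/0.0402735 = 1.3115.
p-value = P(Z > 1.312) ≈ 0.0948. With α = 0.05, fail to reject H₀.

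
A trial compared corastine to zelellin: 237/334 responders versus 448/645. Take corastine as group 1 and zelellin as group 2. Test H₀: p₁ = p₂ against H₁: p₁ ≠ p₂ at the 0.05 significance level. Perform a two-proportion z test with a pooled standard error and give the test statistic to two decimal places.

p̂₁ = 237/334 = 0.7096, p̂₂ = 448/645 = 0.6946.
Pooled p̂ = (237+448)/(334+645) = 685/979 = 0.6997.
SE = √(0.210122 × 0.0045444) = 0.0309.
z = (0.7096 − 0.6946)/0.0309 = 0.0150/0.0309 = 0.49.
Two-sided p-value ≈ 2·Φ(−0.486) = 0.6272; since p > α = 0.05, fail to reject H₀.

z = 0.49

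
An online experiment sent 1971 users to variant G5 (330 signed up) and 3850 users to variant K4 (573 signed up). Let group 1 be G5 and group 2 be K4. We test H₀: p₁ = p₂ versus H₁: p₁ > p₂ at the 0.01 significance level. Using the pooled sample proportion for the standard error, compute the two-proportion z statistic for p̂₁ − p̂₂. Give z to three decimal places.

z = 1.855

p̂₁ = 330/1971 = 0.167428, p̂₂ = 573/3850 = 0.148831.
Pooled p̂ = (330+573)/(1971+3850) = 903/5821 = 0.155128.
SE = √(0.131063 × 0.000767097) = 0.010027.
z = (0.167428 − 0.148831)/0.010027 = 0.018597/0.010027 = 1.855.
p-value = P(Z > 1.855) ≈ 0.0318, so at α = 0.01 we fail to reject H₀.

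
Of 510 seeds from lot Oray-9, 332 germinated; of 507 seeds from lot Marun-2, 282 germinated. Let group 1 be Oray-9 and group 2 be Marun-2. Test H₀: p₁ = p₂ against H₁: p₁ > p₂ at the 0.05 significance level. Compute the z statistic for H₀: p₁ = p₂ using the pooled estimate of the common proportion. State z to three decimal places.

z = 3.089

p̂₁ = 332/510 = 0.65098, p̂₂ = 282/507 = 0.55621.
Pooled p̂ = (332+282)/(510+507) = 614/1017 = 0.60374.
SE = √(p̂(1−p̂)(1/n₁+1/n₂)) = √(0.60374·0.39626·0.00393317) = √(0.000940967) = 0.03068.
z = (0.65098 − 0.55621)/0.03068 = 0.09477/0.03068 = 3.089.
p-value = P(Z > 3.089) ≈ 0.0010. With α = 0.05, reject H₀.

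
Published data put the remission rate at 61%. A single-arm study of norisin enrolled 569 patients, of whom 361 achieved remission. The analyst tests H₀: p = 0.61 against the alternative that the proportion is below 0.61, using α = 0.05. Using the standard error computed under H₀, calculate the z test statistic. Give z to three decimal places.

p̂ = 361/569 = 0.63445.
Standard error under H₀: √(0.61×0.39/569) = 0.02045.
z = (0.63445 − 0.61)/0.02045 = 0.02445/0.02045 = 1.196.
p-value = P(Z < 1.196) ≈ 0.8841; since p > α = 0.05, fail to reject H₀.

z = 1.196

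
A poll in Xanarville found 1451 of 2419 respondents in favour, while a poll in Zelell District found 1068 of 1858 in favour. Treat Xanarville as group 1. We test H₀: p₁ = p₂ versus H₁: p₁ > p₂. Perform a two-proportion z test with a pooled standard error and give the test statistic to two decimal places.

p̂₁ = 1451/2419 ≈ 0.59983, p̂₂ = 1068/1858 ≈ 0.57481.
Pooled p̂ = (1451+1068)/(2419+1858) = 2519/4277 = 0.58896.
SE = √(0.242085 × 0.000951607) = 0.01518.
z = (0.59983 − 0.57481)/0.01518 = 0.02502/0.01518 = 1.65.
p-value = P(Z > 1.649) ≈ 0.0496.

z = 1.65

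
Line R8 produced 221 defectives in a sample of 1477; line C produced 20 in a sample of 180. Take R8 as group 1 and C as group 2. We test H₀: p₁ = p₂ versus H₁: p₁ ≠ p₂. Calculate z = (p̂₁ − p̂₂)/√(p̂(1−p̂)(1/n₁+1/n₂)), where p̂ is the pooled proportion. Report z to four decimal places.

p̂₁ = 221/1477 ≈ 0.149628, p̂₂ = 20/180 ≈ 0.111111.
Pooled p̂ = (221+20)/(1477+180) = 241/1657 = 0.145444.
SE = √(p̂(1−p̂)(1/n₁+1/n₂)) = √(0.145444·0.854556·0.0062326) = √(0.000774649) = 0.027833.
z = (0.149628 − 0.111111)/0.027833 = 0.038517/0.027833 = 1.3839.
p-value = 2·P(Z > 1.384) ≈ 0.1664.

z = 1.3839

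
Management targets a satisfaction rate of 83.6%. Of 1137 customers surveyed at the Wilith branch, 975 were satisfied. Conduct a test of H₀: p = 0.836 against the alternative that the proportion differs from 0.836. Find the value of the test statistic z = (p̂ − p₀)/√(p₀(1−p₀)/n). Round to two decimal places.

z = 1.96

p̂ = 975/1137 = 0.85752.
SE = √(p₀(1−p₀)/n) = √(0.1371/1137) = 0.01098.
z = (0.85752 − 0.836)/0.01098 = 0.02152/0.01098 = 1.96.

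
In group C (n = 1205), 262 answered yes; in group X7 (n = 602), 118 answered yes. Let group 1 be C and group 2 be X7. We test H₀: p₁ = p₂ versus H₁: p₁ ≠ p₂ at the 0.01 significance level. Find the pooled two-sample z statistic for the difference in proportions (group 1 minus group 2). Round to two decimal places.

z = 1.05

p̂₁ = 262/1205 = 0.2174, p̂₂ = 118/602 = 0.1960.
Pooled p̂ = (262+118)/(1205+602) = 380/1807 = 0.2103.
SE = √(p̂(1−p̂)(1/n₁+1/n₂)) = √(0.2103·0.7897·0.00249101) = √(0.000413681) = 0.0203.
z = (0.2174 − 0.1960)/0.0203 = 0.0214/0.0203 = 1.05.
p-value = 2·P(Z > 1.053) ≈ 0.2924. With α = 0.01, fail to reject H₀.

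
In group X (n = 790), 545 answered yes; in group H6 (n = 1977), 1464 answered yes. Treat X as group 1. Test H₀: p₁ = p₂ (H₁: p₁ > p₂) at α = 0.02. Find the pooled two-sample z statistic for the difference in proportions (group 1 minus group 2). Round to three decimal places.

z = -2.698

p̂₁ = 545/790 = 0.68987, p̂₂ = 1464/1977 = 0.74052.
Pooled p̂ = (545+1464)/(790+1977) = 2009/2767 = 0.72606.
SE = √(0.198898 × 0.00177164) = 0.01877.
z = (0.68987 − 0.74052)/0.01877 = -0.05065/0.01877 = -2.698.
p-value = P(Z > -2.698) ≈ 0.9965, so at α = 0.02 we fail to reject H₀.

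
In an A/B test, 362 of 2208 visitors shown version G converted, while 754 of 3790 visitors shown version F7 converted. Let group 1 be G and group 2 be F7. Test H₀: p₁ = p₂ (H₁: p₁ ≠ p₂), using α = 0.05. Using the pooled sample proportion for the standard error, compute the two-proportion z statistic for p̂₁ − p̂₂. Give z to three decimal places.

z = -3.359

p̂₁ = 362/2208 ≈ 0.163949, p̂₂ = 754/3790 ≈ 0.198945.
Pooled p̂ = (362+754)/(2208+3790) = 1116/5998 = 0.186062.
SE = √(0.151443 × 0.000716751) = 0.010419.
z = (0.163949 − 0.198945)/0.010419 = -0.034996/0.010419 = -3.359.
Two-sided p-value ≈ 2·Φ(−3.359) = 0.0008, so at α = 0.05 we reject H₀.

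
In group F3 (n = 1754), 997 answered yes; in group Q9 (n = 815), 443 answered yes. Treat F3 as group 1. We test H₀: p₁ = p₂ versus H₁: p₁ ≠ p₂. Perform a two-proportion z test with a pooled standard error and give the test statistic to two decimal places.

z = 1.18

p̂₁ = 997/1754 ≈ 0.5684, p̂₂ = 443/815 ≈ 0.5436.
Pooled p̂ = (997+443)/(1754+815) = 1440/2569 = 0.5605.
SE = √(p̂(1−p̂)(1/n₁+1/n₂)) = √(0.5605·0.4395·0.00179712) = √(0.000442696) = 0.0210.
z = (0.5684 − 0.5436)/0.0210 = 0.0248/0.0210 = 1.18.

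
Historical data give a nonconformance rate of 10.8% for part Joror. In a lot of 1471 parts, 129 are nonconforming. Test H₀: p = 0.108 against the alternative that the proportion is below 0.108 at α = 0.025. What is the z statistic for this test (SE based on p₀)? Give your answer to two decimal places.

p̂ = 129/1471 = 0.0877.
Standard error under H₀: √(0.108×0.892/1471) = 0.0081.
z = (0.0877 − 0.108)/0.0081 = -0.0203/0.0081 = -2.51.
p-value = P(Z < -2.509) ≈ 0.0061, so at α = 0.025 we reject H₀.

z = -2.51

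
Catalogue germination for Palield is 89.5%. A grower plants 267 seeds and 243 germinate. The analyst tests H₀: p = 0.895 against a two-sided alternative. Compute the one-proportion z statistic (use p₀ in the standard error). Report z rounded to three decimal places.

p̂ = 243/267 ≈ 0.910112.
Standard error under H₀: √(0.895×0.105/267) = 0.018761.
z = (0.910112 − 0.895)/0.018761 = 0.015112/0.018761 = 0.806.

z = 0.806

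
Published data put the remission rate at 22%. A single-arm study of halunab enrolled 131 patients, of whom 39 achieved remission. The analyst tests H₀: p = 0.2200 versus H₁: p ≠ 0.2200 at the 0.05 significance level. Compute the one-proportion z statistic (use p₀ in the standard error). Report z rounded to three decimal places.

z = 2.147

p̂ = 39/131 = 0.29771.
Under H₀, SE = √(0.22·0.78/131) = √(0.00130992) = 0.03619.
z = (0.29771 − 0.22)/0.03619 = 0.07771/0.03619 = 2.147.
Two-sided p-value ≈ 2·Φ(−2.147) = 0.0318, so at α = 0.05 we reject H₀.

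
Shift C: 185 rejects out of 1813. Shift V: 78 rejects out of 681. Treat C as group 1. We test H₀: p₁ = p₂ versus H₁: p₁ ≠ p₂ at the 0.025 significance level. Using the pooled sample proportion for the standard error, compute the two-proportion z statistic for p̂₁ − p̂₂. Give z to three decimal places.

z = -0.905

p̂₁ = 185/1813 ≈ 0.102041, p̂₂ = 78/681 ≈ 0.114537.
Pooled p̂ = (185+78)/(1813+681) = 263/2494 = 0.105453.
SE = √(0.0943327 × 0.00202) = 0.013804.
z = (0.102041 − 0.114537)/0.013804 = -0.012496/0.013804 = -0.905.
Two-sided p-value ≈ 2·Φ(−0.905) = 0.3653; since p > α = 0.025, fail to reject H₀.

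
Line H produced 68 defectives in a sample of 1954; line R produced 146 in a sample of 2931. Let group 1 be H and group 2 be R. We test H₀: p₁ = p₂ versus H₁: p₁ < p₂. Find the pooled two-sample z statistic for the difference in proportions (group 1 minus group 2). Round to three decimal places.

p̂₁ = 68/1954 ≈ 0.0348004, p̂₂ = 146/2931 ≈ 0.0498124.
Pooled p̂ = (68+146)/(1954+2931) = 214/4885 = 0.0438076.
SE = √(0.0418885 × 0.000852951) = 0.0059774.
z = (0.0348004 − 0.0498124)/0.0059774 = -0.0150120/0.0059774 = -2.511.
p-value = P(Z < -2.511) ≈ 0.0060.

z = -2.511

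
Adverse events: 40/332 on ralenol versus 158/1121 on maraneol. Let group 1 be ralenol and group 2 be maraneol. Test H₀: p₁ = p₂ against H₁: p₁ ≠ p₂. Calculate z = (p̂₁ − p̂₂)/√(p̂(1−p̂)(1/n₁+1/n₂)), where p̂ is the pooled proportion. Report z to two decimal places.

z = -0.95

p̂₁ = 40/332 ≈ 0.1205, p̂₂ = 158/1121 ≈ 0.1409.
Pooled p̂ = (40+158)/(332+1121) = 198/1453 = 0.1363.
SE = √(p̂(1−p̂)(1/n₁+1/n₂)) = √(0.1363·0.8637·0.00390411) = √(0.000459515) = 0.0214.
z = (0.1205 − 0.1409)/0.0214 = -0.0204/0.0214 = -0.95.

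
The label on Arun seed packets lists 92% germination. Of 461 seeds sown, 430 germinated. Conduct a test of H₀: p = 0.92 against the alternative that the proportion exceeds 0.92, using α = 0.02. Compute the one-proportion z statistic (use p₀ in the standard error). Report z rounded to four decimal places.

z = 1.0095

p̂ = 430/461 = 0.932755.
Under H₀, SE = √(0.92·0.08/461) = √(0.000159653) = 0.012635.
z = (0.932755 − 0.92)/0.012635 = 0.012755/0.012635 = 1.0095.
p-value = P(Z > 1.009) ≈ 0.1564. With α = 0.02, fail to reject H₀.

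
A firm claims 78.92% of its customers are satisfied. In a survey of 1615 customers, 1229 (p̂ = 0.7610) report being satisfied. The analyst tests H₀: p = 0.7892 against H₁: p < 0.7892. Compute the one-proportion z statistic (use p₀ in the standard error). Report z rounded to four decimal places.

z = -2.7794

p̂ = 1229/1615 = 0.7609907.
SE = √(p₀(1−p₀)/n) = √(0.16636/1615) = 0.0101495.
z = (0.7609907 − 0.7892)/0.0101495 = -0.0282093/0.0101495 = -2.7794.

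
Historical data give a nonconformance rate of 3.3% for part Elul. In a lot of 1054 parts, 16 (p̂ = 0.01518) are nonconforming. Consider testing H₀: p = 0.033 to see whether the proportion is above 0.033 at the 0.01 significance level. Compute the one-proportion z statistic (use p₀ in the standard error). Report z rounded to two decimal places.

p̂ = 16/1054 = 0.0152.
Standard error under H₀: √(0.033×0.967/1054) = 0.0055.
z = (0.0152 − 0.033)/0.0055 = -0.0178/0.0055 = -3.24.
p-value = P(Z > -3.239) ≈ 0.9994; since p > α = 0.01, fail to reject H₀.

z = -3.24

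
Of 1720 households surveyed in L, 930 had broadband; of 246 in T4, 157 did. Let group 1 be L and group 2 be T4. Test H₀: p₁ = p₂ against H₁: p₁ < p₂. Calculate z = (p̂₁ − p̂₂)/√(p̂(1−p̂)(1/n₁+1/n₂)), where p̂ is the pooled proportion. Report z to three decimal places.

p̂₁ = 930/1720 ≈ 0.54070, p̂₂ = 157/246 ≈ 0.63821.
Pooled p̂ = (930+157)/(1720+246) = 1087/1966 = 0.55290.
SE = √(0.247202 × 0.00464644) = 0.03389.
z = (0.54070 − 0.63821)/0.03389 = -0.09751/0.03389 = -2.877.
p-value = P(Z < -2.877) ≈ 0.0020.

z = -2.877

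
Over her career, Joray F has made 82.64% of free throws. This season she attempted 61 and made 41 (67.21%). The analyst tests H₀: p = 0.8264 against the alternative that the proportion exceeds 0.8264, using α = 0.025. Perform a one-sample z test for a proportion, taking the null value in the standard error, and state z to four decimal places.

p̂ = 41/61 ≈ 0.672131.
Standard error under H₀: √(0.8264×0.1736/61) = 0.048496.
z = (0.672131 − 0.8264)/0.048496 = -0.154269/0.048496 = -3.1811.
p-value = P(Z > -3.181) ≈ 0.9993. With α = 0.025, fail to reject H₀.

z = -3.1811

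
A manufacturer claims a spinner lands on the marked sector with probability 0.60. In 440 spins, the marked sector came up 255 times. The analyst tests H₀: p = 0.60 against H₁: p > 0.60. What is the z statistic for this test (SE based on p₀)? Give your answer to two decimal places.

p̂ = 255/440 = 0.5795.
Under H₀, SE = √(0.6·0.4/440) = √(0.000545455) = 0.0234.
z = (0.5795 − 0.6)/0.0234 = -0.0205/0.0234 = -0.88.
p-value = P(Z > -0.876) ≈ 0.8094.

z = -0.88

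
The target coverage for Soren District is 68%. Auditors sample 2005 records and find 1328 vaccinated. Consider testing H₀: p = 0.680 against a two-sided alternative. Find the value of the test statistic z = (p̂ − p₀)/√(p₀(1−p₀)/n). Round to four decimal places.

p̂ = 1328/2005 ≈ 0.662344.
Standard error under H₀: √(0.68×0.32/2005) = 0.010418.
z = (0.662344 − 0.68)/0.010418 = -0.017656/0.010418 = -1.6948.
Two-sided p-value ≈ 2·Φ(−1.695) = 0.0901.

z = -1.6948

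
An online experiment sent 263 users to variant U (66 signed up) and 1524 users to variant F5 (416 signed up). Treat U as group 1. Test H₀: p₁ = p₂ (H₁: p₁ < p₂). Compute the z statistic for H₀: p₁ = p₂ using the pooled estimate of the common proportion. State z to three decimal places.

z = -0.743

p̂₁ = 66/263 ≈ 0.25095, p̂₂ = 416/1524 ≈ 0.27297.
Pooled p̂ = (66+416)/(263+1524) = 482/1787 = 0.26973.
SE = √(0.196974 × 0.00445845) = 0.02963.
z = (0.25095 − 0.27297)/0.02963 = -0.02202/0.02963 = -0.743.
p-value = P(Z < -0.743) ≈ 0.2288.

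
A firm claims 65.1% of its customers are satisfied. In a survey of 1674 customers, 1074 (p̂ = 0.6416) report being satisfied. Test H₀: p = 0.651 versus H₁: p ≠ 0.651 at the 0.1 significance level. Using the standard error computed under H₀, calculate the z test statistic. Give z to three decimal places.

p̂ = 1074/1674 ≈ 0.64158.
Under H₀, SE = √(0.651·0.349/1674) = √(0.000135722) = 0.01165.
z = (0.64158 − 0.651)/0.01165 = -0.00942/0.01165 = -0.809.
Two-sided p-value ≈ 2·Φ(−0.809) = 0.4186, so at α = 0.1 we fail to reject H₀.

z = -0.809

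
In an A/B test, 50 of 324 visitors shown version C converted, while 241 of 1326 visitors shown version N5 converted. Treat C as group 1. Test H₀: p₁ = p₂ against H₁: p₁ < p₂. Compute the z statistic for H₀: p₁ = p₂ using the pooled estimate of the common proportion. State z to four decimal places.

z = -1.1613

p̂₁ = 50/324 = 0.154321, p̂₂ = 241/1326 = 0.181750.
Pooled p̂ = (50+241)/(324+1326) = 291/1650 = 0.176364.
SE = √(0.14526 × 0.00384057) = 0.023619.
z = (0.154321 − 0.181750)/0.023619 = -0.027429/0.023619 = -1.1613.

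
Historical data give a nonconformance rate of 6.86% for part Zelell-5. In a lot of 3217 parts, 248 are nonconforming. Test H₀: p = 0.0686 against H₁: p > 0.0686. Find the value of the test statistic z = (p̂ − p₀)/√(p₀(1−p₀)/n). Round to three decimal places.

p̂ = 248/3217 ≈ 0.077090.
SE = √(p₀(1−p₀)/n) = √(0.063894/3217) = 0.004457.
z = (0.077090 − 0.0686)/0.004457 = 0.008490/0.004457 = 1.905.
p-value = P(Z > 1.905) ≈ 0.0284.

z = 1.905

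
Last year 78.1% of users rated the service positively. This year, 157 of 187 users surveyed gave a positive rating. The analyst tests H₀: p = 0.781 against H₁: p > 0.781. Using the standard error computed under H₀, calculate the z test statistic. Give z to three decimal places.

z = 1.937

p̂ = 157/187 = 0.83957.
Standard error under H₀: √(0.781×0.219/187) = 0.03024.
z = (0.83957 − 0.781)/0.03024 = 0.05857/0.03024 = 1.937.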